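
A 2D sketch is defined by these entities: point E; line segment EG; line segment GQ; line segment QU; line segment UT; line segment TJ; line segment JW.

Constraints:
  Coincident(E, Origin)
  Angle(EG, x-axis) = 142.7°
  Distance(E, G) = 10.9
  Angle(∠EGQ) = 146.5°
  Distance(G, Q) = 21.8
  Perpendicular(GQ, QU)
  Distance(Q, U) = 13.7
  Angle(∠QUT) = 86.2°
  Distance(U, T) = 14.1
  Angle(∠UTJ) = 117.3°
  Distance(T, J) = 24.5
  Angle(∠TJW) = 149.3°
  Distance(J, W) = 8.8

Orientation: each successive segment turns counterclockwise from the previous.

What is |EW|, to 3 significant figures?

25.8

E is at the origin; EG runs at 142.7° with length 10.9, so G = (-8.67, 6.61). ∠EGQ = 146.5° gives GQ at 176° from the x-axis; with |GQ| = 21.8, Q = (-30.4, 8.05). GQ ⟂ QU, so QU runs at -93.8°; with |QU| = 13.7, U = (-31.3, -5.62). ∠QUT = 86.2° gives UT at 0.00° from the x-axis; with |UT| = 14.1, T = (-17.2, -5.62). ∠UTJ = 117.3° gives TJ at 62.7° from the x-axis; with |TJ| = 24.5, J = (-5.99, 16.2). ∠TJW = 149.3° gives JW at 93.4° from the x-axis; with |JW| = 8.8, W = (-6.52, 24.9). Then |EW| = |W − E| = 25.8.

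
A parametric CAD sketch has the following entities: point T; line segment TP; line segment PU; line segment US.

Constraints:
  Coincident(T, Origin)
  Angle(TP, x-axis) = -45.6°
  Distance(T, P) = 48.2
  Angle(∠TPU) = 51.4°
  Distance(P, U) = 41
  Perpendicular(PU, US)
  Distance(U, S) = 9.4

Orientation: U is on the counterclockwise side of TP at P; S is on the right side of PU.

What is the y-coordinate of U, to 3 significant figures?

6.26

T is at the origin; TP runs at -45.6° with length 48.2, so P = 48.2·(cos -45.6°, sin -45.6°) = (33.7, -34.4). ∠TPU = 51.4°, so PU runs at -45.6° + (180° − 51.4°) = 83.0° from the x-axis; with |PU| = 41.0, U = P + 41.0·(cos 83.0°, sin 83.0°) = (38.7, 6.26). So U.y = 6.26.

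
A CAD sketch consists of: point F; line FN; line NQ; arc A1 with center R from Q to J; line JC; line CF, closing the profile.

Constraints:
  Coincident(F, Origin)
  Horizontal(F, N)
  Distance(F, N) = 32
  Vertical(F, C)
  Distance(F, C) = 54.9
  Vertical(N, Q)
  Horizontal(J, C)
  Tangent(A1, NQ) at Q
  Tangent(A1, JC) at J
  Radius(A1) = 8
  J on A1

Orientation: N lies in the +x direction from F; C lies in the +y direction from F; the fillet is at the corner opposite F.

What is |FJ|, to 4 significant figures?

59.92

F is at the origin; F and N share the same y with |FN| = 32.0 and N on the +x side, so N = (32.00, 0.000). FC is vertical with |FC| = 54.9 and C on the +y side, so C = (0.000, 54.90). The virtual corner opposite F is at (32.00, 54.90). Since A1 is tangent to NQ there, RQ ⟂ NQ and A1 meets JC tangentially, so RJ is at right angles to JC, with radius 8.0, so the center R sits 8.0 in from both sides at R = (24.00, 46.90). That places the tangent points at Q = (32.00, 46.90) on NQ and J = (24.00, 54.90) on JC. Then |FJ| = |J − F| = 59.92.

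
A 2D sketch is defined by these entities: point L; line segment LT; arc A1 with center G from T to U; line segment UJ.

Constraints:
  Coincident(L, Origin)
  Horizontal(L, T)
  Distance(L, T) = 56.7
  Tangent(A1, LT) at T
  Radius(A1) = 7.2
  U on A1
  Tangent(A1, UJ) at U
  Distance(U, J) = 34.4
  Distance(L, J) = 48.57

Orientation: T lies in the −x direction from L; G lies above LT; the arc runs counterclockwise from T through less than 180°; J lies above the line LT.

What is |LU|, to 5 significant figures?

50.470

L is at the origin; L and T share the same y with |LT| = 56.7 and T on the −x side, so T = (-56.700, 0.0000). A1 meets LT tangentially, so GT is at right angles to LT, so G = T + (0, 7.2) = (-56.700, 7.2000). Since GU ⟂ UJ (tangency), |GJ| = √(7.2² + 34.4²) = 35.145 regardless of where U sits on A1. So J lies on both circle(L, 48.57) and circle(G, 35.145); the above-LT intersection is J = (-34.358, 34.330). U is the foot of the tangent from J: U = (-50.322, 3.8587).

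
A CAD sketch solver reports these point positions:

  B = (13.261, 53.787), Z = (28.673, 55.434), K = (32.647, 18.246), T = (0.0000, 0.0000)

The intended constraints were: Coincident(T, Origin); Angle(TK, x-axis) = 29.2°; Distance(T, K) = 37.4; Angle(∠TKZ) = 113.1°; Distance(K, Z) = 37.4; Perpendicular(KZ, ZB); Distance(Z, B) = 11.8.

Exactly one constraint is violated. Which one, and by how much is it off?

Distance(Z, B) = 11.8 — off by 3.70.

T = (0.00, 0.00) ✓; TK at 29.20° ✓; |TK| = 37.40 ✓; ∠TKZ = 113.1° ✓; |KZ| = 37.40 ✓; ∠(KZ, ZB) = 90.00° ✓; |ZB| = 15.50 ✗.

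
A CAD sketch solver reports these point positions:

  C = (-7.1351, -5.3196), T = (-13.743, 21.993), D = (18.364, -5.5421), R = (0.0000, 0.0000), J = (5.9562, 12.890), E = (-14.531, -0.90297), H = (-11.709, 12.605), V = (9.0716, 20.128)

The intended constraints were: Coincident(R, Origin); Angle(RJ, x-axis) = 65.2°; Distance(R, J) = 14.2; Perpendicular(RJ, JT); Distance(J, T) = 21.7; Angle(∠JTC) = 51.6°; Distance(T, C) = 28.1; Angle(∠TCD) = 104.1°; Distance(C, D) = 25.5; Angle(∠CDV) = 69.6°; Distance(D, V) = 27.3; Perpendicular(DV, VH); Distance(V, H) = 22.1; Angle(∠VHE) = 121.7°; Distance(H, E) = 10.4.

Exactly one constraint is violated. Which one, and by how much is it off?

Distance(H, E) = 10.4 — off by 3.40.

R = (0.00, 0.00) ✓; RJ at 65.20° ✓; |RJ| = 14.20 ✓; ∠(RJ, JT) = 90.00° ✓; |JT| = 21.70 ✓; ∠JTC = 51.60° ✓; |TC| = 28.10 ✓; ∠TCD = 104.1° ✓; |CD| = 25.50 ✓; ∠CDV = 69.60° ✓; |DV| = 27.30 ✓; ∠(DV, VH) = 90.00° ✓; |VH| = 22.10 ✓; ∠VHE = 121.7° ✓; |HE| = 13.80 ✗.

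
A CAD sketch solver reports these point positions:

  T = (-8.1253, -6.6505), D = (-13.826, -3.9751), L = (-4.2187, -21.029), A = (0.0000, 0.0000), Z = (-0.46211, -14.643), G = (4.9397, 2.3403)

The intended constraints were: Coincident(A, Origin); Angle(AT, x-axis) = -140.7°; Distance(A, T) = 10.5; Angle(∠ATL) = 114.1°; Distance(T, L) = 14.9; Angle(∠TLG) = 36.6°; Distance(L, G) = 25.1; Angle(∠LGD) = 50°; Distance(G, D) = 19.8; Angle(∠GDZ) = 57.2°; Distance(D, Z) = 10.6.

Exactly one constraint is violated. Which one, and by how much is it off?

Distance(D, Z) = 10.6 — off by 6.50.

A = (0.00, 0.00) ✓; AT at -140.7° ✓; |AT| = 10.50 ✓; ∠ATL = 114.1° ✓; |TL| = 14.90 ✓; ∠TLG = 36.60° ✓; |LG| = 25.10 ✓; ∠LGD = 50.00° ✓; |GD| = 19.80 ✓; ∠GDZ = 57.20° ✓; |DZ| = 17.10 ✗.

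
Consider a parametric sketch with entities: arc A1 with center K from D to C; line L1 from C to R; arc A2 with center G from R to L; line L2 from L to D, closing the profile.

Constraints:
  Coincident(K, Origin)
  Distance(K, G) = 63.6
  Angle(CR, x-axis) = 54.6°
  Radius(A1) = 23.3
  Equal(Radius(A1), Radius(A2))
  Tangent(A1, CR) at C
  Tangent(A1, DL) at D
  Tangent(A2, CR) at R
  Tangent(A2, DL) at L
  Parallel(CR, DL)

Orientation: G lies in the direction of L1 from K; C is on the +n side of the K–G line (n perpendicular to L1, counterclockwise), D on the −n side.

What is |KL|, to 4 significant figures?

67.73

The slot axis is L1's direction at 54.6°, so u = (cos 54.6°, sin 54.6°) = (0.5793, 0.8151) and n = (−sin 54.6°, cos 54.6°) = (-0.8151, 0.5793). K is at the origin and G lies 63.6 along u from K, so G = 63.6·u = (36.84, 51.84). Tangency of A1 to both parallel lines with radius 23.3 puts C and D at K ± 23.3·n: C = (-18.99, 13.50), D = (18.99, -13.50). Equal radii place R and L the same way about G: R = G + 23.3·n = (17.85, 65.34), L = G − 23.3·n = (55.83, 38.34). Then |KL| = |L − K| = 67.73.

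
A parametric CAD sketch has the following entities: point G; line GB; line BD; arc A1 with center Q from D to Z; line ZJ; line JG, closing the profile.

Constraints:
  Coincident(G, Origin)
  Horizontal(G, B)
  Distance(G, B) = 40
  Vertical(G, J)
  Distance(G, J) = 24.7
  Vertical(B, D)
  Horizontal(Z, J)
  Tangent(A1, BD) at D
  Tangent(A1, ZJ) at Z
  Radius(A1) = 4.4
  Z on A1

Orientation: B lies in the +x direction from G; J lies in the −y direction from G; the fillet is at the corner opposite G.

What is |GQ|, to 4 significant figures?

40.98

G and J share the same x with |GJ| = 24.7 and J on the −y side, so J = (0.000, -24.70). The virtual corner opposite G is at (40.00, -24.70). The tangent condition forces QD to be normal to BD and tangency of A1 to ZJ means the radius QZ is perpendicular to ZJ, with radius 4.4, so the center Q sits 4.4 in from both sides at Q = (35.60, -20.30). Then |GQ| = |Q − G| = 40.98.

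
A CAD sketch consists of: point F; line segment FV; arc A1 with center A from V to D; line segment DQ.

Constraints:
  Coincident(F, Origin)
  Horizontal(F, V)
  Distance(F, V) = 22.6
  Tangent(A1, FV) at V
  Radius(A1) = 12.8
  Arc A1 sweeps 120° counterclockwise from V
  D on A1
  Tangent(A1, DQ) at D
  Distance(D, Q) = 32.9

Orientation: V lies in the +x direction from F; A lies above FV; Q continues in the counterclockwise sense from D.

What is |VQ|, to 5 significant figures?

47.993

F is at the origin; F and V share the same y with |FV| = 22.6 and V on the +x side, so V = (22.600, 0.0000). Tangency of A1 to FV means the radius AV is perpendicular to FV, so A = V + (0, 12.8) = (22.600, 12.800). On A1, V sits at bearing -90° from A; a 120° counterclockwise sweep puts D at bearing 30°, so D = A + 12.8·(cos 30°, sin 30°) = (33.685, 19.200). Tangency of A1 to DQ means the radius AD is perpendicular to DQ, so DQ runs along (−sin 30°, cos 30°); with |DQ| = 32.9, Q = (17.235, 47.692). Then |VQ| = |Q − V| = 47.993.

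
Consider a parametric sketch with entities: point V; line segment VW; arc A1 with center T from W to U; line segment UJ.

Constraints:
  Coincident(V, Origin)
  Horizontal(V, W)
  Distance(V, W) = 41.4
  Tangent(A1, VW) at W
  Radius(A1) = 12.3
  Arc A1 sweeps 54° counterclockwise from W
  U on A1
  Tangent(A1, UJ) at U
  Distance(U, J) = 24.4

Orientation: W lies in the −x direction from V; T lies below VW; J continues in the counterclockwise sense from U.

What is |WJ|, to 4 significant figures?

34.72

V is at the origin; V and W share the same y with |VW| = 41.4 and W on the −x side, so W = (-41.40, 0.000). Tangency of A1 to VW means the radius TW is perpendicular to VW, so T = W + (0, -12.3) = (-41.40, -12.30). On A1, W sits at bearing 90° from T; a 54° counterclockwise sweep puts U at bearing 144°, so U = T + 12.3·(cos 144°, sin 144°) = (-51.35, -5.070). Since A1 is tangent to UJ there, TU ⟂ UJ, so UJ runs along (−sin 144°, cos 144°); with |UJ| = 24.4, J = (-65.69, -24.81). Then |WJ| = |J − W| = 34.72.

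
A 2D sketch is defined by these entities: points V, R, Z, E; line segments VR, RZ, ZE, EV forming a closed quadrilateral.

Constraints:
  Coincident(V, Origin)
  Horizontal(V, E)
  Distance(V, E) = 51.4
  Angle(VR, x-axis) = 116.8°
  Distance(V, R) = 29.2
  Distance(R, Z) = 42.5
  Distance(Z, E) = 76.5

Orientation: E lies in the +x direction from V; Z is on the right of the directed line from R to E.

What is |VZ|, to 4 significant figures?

28.03

Checks: |RZ| = 42.50 ✓; |ZE| = 76.50 ✓.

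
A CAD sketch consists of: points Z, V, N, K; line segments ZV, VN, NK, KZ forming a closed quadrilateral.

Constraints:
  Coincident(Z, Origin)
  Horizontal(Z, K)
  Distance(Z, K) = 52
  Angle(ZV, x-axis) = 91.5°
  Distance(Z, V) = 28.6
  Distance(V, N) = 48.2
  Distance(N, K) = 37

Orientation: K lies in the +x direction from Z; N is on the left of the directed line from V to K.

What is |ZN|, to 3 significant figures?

59.4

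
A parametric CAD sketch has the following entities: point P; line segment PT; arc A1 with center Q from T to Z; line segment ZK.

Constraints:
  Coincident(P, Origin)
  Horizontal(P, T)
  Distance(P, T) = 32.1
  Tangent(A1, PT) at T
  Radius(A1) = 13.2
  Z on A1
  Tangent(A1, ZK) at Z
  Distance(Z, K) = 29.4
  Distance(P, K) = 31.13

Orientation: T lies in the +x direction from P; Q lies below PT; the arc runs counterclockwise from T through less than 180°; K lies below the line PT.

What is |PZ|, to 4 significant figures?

21.86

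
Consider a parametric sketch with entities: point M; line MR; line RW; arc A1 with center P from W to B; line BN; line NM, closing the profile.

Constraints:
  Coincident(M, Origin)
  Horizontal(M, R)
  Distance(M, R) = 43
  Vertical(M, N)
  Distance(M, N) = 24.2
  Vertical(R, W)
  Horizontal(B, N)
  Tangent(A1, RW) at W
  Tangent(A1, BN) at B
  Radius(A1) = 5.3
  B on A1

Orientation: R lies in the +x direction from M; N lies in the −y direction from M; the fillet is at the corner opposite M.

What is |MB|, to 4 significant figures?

44.80

M is at the origin; M and R share the same y with |MR| = 43.0 and R on the +x side, so R = (43.00, 0.000). M and N share the same x with |MN| = 24.2 and N on the −y side, so N = (0.000, -24.20). The virtual corner opposite M is at (43.00, -24.20). The tangent condition forces PW to be normal to RW and tangency of A1 to BN means the radius PB is perpendicular to BN, with radius 5.3, so the center P sits 5.3 in from both sides at P = (37.70, -18.90). That places the tangent points at W = (43.00, -18.90) on RW and B = (37.70, -24.20) on BN. Then |MB| = |B − M| = 44.80.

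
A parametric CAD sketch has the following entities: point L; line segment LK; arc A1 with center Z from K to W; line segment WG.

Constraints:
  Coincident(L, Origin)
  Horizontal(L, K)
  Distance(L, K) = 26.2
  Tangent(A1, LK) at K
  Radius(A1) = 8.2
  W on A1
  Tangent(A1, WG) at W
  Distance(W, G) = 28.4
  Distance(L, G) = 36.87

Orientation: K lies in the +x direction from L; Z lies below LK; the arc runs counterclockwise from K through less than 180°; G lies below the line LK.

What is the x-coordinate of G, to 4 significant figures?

12.83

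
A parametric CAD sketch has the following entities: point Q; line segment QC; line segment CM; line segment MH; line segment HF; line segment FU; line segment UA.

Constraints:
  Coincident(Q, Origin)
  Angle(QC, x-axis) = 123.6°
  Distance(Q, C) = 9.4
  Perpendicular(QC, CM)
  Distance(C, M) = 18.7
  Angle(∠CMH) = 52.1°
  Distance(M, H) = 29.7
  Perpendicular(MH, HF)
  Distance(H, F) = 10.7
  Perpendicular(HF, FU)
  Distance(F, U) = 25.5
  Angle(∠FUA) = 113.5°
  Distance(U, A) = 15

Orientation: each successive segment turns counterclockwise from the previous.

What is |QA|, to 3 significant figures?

23.9

The perpendicularity gives FU at right angles to HF, so FU runs at 162°; with |FU| = 25.5, U = (-13.4, 6.30). ∠FUA = 113.5° gives UA at -132° from the x-axis; with |UA| = 15.0, A = (-23.4, -4.85). Then |QA| = |A − Q| = 23.9.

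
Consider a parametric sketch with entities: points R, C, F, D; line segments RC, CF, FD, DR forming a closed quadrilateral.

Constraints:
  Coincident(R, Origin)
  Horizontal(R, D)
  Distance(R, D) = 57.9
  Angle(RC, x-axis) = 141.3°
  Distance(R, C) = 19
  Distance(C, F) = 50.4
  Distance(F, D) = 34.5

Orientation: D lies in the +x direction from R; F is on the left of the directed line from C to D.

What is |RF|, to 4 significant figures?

41.98

R is at the origin; R and D share the same y with |RD| = 57.9 and D in +x, so D = (57.9, 0). RC runs at 141.3° with |RC| = 19.0, so C = (-14.83, 11.88). F is determined by |CF| = 50.4 and |FD| = 34.5 together: it lies at the intersection of circle(C, 50.4) and circle(D, 34.5). With |CD| = 73.69, the foot of the radical line on CD is 46.01 from C and the perpendicular offset is √(50.4² − 46.01²) = 20.58. Taking the left-of-CD solution: F = (33.89, 24.78).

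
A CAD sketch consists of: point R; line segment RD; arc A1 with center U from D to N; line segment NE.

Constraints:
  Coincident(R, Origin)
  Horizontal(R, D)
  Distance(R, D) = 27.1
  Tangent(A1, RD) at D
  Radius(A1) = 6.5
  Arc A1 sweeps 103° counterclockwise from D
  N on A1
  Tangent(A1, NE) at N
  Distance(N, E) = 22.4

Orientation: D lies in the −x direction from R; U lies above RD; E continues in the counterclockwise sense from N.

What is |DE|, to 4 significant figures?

29.82

R is at the origin; RD is horizontal with |RD| = 27.1 and D on the −x side, so D = (-27.10, 0.000). A1 meets RD tangentially, so UD is at right angles to RD, so U = D + (0, 6.5) = (-27.10, 6.500). On A1, D sits at bearing -90° from U; a 103° counterclockwise sweep puts N at bearing 13°, so N = U + 6.5·(cos 13°, sin 13°) = (-20.77, 7.962). Since A1 is tangent to NE there, UN ⟂ NE, so NE runs along (−sin 13°, cos 13°); with |NE| = 22.4, E = (-25.81, 29.79). Then |DE| = |E − D| = 29.82.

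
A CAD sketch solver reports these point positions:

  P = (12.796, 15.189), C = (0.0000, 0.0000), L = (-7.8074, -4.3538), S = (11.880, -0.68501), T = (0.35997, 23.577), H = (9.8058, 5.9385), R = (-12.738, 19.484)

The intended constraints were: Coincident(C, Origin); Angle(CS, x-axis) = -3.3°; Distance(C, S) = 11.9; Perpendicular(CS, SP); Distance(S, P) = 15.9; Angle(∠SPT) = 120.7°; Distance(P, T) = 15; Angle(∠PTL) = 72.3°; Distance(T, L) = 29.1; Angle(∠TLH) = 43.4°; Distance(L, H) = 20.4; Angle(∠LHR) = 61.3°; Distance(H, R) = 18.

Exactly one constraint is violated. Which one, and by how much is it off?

Distance(H, R) = 18 — off by 8.30.

C = (0.00, 0.00) ✓; CS at -3.300° ✓; |CS| = 11.90 ✓; ∠(CS, SP) = 90.00° ✓; |SP| = 15.90 ✓; ∠SPT = 120.7° ✓; |PT| = 15.00 ✓; ∠PTL = 72.30° ✓; |TL| = 29.10 ✓; ∠TLH = 43.40° ✓; |LH| = 20.40 ✓; ∠LHR = 61.30° ✓; |HR| = 26.30 ✗.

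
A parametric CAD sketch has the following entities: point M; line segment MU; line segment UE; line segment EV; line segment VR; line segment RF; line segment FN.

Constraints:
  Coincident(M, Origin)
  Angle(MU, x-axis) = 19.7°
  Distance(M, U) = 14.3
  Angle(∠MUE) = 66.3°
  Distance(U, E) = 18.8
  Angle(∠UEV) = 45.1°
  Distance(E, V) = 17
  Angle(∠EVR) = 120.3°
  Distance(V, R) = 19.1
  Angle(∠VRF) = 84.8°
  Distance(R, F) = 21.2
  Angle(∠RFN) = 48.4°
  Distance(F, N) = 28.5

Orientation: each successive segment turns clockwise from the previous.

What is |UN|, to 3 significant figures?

15.3

M is at the origin; MU runs at 19.7° with length 14.3, so U = (13.5, 4.82). ∠MUE = 66.3° gives UE at -94.0° from the x-axis; with |UE| = 18.8, E = (12.2, -13.9). ∠UEV = 45.1° gives EV at 131° from the x-axis; with |EV| = 17.0, V = (0.976, -1.12). ∠EVR = 120.3° gives VR at 71.4° from the x-axis; with |VR| = 19.1, R = (7.07, 17.0). ∠VRF = 84.8° gives RF at -23.8° from the x-axis; with |RF| = 21.2, F = (26.5, 8.42). ∠RFN = 48.4° gives FN at -155° from the x-axis; with |FN| = 28.5, N = (0.552, -3.44). Then |UN| = |N − U| = 15.3.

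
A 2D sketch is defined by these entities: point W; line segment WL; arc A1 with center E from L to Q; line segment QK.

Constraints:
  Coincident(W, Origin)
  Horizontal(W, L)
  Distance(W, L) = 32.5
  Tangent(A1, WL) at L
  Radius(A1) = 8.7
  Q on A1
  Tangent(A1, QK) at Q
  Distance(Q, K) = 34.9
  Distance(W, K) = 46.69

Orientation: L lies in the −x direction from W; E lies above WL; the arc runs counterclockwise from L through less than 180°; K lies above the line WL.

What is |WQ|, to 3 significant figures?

25.1

Checks: |EQ| = 8.700 ✓; ∠(EQ, QK) = 90.00° ✓; |QK| = 34.90 ✓; |WK| = 46.69 ✓.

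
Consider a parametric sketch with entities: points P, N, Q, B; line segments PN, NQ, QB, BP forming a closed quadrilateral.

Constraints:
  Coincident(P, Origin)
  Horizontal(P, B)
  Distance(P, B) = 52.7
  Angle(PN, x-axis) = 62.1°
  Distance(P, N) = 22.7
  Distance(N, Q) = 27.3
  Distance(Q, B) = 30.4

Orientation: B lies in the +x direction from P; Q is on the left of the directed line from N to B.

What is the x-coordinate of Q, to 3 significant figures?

37.2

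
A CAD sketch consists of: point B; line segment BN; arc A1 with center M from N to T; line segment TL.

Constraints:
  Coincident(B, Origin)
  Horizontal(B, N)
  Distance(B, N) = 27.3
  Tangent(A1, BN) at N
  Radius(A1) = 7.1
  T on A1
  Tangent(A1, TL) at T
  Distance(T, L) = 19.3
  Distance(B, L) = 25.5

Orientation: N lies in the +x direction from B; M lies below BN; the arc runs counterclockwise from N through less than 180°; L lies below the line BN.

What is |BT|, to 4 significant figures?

21.23

B is at the origin; B and N share the same y with |BN| = 27.3 and N on the +x side, so N = (27.30, 0.000). Tangency of A1 to BN means the radius MN is perpendicular to BN, so M = N + (0, -7.1) = (27.30, -7.100). Since MT ⟂ TL (tangency), |ML| = √(7.1² + 19.3²) = 20.56 regardless of where T sits on A1. So L lies on both circle(B, 25.5) and circle(M, 20.56); the below-BN intersection is L = (13.04, -21.92). T is the foot of the tangent from L: T = (20.80, -4.245).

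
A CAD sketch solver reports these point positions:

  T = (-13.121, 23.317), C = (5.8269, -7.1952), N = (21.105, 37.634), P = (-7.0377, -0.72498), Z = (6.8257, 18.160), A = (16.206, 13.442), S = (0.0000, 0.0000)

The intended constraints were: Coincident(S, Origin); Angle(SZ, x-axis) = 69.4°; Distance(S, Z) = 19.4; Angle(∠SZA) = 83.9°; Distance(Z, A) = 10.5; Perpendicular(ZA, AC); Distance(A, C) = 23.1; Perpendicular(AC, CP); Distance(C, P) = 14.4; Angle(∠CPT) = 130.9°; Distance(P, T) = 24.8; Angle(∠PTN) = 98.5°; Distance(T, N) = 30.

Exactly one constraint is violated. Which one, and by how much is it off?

Distance(T, N) = 30 — off by 7.10.

S = (0.00, 0.00) ✓; SZ at 69.40° ✓; |SZ| = 19.40 ✓; ∠SZA = 83.90° ✓; |ZA| = 10.50 ✓; ∠(ZA, AC) = 90.00° ✓; |AC| = 23.10 ✓; ∠(AC, CP) = 90.00° ✓; |CP| = 14.40 ✓; ∠CPT = 130.9° ✓; |PT| = 24.80 ✓; ∠PTN = 98.50° ✓; |TN| = 37.10 ✗.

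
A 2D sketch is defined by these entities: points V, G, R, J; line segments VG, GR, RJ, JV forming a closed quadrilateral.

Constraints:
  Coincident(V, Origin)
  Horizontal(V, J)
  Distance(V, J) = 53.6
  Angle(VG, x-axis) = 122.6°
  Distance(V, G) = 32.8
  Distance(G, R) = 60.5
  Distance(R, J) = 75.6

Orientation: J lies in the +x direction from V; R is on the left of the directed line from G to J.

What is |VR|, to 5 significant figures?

74.588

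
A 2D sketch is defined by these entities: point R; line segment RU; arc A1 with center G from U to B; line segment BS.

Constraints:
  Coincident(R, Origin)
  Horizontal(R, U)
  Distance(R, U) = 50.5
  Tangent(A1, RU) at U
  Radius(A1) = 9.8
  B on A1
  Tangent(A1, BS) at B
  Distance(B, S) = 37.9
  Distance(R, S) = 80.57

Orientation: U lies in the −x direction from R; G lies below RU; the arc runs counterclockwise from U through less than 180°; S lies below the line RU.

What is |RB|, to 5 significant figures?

60.716

R is at the origin; R and U share the same y with |RU| = 50.5 and U on the −x side, so U = (-50.500, 0.0000). Tangency of A1 to RU means the radius GU is perpendicular to RU, so G = U + (0, -9.8) = (-50.500, -9.8000). Since GB ⟂ BS (tangency), |GS| = √(9.8² + 37.9²) = 39.147 regardless of where B sits on A1. So S lies on both circle(R, 80.57) and circle(G, 39.147); the below-RU intersection is S = (-66.462, -45.544). B is the foot of the tangent from S: B = (-60.164, -8.1713).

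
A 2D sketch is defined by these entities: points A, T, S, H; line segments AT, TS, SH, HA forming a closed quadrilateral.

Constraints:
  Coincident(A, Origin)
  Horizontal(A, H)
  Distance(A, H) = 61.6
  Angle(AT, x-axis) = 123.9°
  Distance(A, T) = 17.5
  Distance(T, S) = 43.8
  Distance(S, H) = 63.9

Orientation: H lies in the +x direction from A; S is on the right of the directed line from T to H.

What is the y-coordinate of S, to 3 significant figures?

-27.1

A is at the origin; A and H share the same y with |AH| = 61.6 and H in +x, so H = (61.6, 0). AT runs at 123.9° with |AT| = 17.5, so T = (-9.76, 14.5). S is determined by |TS| = 43.8 and |SH| = 63.9 together: it lies at the intersection of circle(T, 43.8) and circle(H, 63.9). With |TH| = 72.8, the foot of the radical line on TH is 21.5 from T and the perpendicular offset is √(43.8² − 21.5²) = 38.1. Taking the right-of-TH solution: S = (3.75, -27.1).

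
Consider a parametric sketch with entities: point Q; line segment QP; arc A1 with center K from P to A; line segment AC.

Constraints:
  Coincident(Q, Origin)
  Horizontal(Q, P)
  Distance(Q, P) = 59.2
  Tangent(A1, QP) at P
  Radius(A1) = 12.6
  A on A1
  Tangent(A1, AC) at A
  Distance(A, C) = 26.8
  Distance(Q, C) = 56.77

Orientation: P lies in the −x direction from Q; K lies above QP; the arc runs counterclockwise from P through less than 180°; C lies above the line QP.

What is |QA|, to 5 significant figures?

47.958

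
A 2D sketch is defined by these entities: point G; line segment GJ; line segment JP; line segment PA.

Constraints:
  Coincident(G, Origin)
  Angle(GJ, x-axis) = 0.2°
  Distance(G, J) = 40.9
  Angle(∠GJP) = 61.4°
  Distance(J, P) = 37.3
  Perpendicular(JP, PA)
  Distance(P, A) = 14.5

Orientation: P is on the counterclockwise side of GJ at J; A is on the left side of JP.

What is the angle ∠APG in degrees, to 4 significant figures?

26.27°

G is at the origin; GJ runs at 0.2° with length 40.9, so J = 40.9·(cos 0.2°, sin 0.2°) = (40.90, 0.1428). ∠GJP = 61.4°, so JP runs at 0.2° + (180° − 61.4°) = 118.8° from the x-axis; with |JP| = 37.3, P = J + 37.3·(cos 118.8°, sin 118.8°) = (22.93, 32.83). JP is perpendicular to PA; with |PA| = 14.5 on the left of JP, A = P + 14.5·(-0.8763, -0.4818) = (10.22, 25.84). Then cos ∠APG = PA·PG / (|PA||PG|), giving 26.27°.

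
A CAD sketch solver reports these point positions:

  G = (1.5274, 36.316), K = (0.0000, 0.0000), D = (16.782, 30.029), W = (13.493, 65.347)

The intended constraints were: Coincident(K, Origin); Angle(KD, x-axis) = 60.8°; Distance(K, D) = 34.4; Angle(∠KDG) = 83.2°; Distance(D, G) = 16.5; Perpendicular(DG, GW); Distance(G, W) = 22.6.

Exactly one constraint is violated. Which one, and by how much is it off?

Distance(G, W) = 22.6 — off by 8.80.

K = (0.00, 0.00) ✓; KD at 60.80° ✓; |KD| = 34.40 ✓; ∠KDG = 83.20° ✓; |DG| = 16.50 ✓; ∠(DG, GW) = 90.00° ✓; |GW| = 31.40 ✗.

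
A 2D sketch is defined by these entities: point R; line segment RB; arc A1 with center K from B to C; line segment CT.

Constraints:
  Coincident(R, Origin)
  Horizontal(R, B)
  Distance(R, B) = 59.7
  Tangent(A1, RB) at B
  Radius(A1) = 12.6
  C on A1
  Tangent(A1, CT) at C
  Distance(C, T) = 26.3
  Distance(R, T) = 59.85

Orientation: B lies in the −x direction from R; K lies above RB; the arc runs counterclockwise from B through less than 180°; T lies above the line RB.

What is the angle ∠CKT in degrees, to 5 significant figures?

64.402°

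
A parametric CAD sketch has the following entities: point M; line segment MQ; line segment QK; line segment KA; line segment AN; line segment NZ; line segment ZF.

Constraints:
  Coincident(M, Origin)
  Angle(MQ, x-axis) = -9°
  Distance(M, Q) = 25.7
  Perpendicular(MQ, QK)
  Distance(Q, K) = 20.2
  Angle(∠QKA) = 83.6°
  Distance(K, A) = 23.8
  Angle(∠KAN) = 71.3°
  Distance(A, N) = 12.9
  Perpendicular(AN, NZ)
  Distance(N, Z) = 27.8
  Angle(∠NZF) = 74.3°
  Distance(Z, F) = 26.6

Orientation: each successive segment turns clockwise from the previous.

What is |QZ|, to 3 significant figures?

19.0

M is at the origin; MQ runs at -9.0° with length 25.7, so Q = (25.4, -4.02). The perpendicularity gives QK at right angles to MQ, so QK runs at -99.0°; with |QK| = 20.2, K = (22.2, -24.0). ∠QKA = 83.6° gives KA at 165° from the x-axis; with |KA| = 23.8, A = (-0.722, -17.7). ∠KAN = 71.3° gives AN at 55.9° from the x-axis; with |AN| = 12.9, N = (6.51, -6.97). AN ⟂ NZ, so NZ runs at -34.1°; with |NZ| = 27.8, Z = (29.5, -22.6). Then |QZ| = |Z − Q| = 19.0.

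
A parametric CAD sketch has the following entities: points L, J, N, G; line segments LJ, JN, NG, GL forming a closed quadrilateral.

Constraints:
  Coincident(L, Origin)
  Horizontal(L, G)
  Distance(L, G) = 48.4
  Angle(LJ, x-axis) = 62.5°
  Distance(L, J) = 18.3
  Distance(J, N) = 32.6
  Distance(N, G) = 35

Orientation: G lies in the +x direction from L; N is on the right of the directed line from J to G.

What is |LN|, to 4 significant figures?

22.77

Checks: |JN| = 32.60 ✓; |NG| = 35.00 ✓.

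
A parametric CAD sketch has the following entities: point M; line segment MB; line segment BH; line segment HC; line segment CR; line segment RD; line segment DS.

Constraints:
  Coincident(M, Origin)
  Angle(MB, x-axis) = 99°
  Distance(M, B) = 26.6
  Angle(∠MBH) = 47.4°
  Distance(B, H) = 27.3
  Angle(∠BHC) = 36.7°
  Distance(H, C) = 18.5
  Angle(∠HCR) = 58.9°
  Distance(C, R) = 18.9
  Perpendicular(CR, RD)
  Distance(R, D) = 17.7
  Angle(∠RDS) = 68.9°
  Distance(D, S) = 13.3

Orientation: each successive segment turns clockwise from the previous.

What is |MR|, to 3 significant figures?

28.3

M is at the origin; MB runs at 99.0° with length 26.6, so B = (-4.16, 26.3). ∠MBH = 47.4° gives BH at -33.6° from the x-axis; with |BH| = 27.3, H = (18.6, 11.2). ∠BHC = 36.7° gives HC at -177° from the x-axis; with |HC| = 18.5, C = (0.105, 10.2). ∠HCR = 58.9° gives CR at 62.0° from the x-axis; with |CR| = 18.9, R = (8.98, 26.9). Then |MR| = |R − M| = 28.3.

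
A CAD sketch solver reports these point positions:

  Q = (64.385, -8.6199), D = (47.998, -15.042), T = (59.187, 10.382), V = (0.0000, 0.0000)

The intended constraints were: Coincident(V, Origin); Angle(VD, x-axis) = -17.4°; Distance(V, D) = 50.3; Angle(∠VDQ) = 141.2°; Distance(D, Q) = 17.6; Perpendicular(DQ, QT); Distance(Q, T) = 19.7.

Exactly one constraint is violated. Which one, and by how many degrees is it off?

Perpendicular(DQ, QT) — off by 6.10°.

V = (0.00, 0.00) ✓; VD at -17.40° ✓; |VD| = 50.30 ✓; ∠VDQ = 141.2° ✓; |DQ| = 17.60 ✓; ∠(DQ, QT) = 83.90° ✗; |QT| = 19.70 ✓.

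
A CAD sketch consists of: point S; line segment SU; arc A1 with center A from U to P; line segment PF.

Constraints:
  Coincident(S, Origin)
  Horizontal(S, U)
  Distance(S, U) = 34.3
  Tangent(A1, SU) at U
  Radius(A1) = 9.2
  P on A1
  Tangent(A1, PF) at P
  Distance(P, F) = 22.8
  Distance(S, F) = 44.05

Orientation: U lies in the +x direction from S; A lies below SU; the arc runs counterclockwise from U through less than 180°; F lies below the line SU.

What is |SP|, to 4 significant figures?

27.40

S is at the origin; S and U share the same y with |SU| = 34.3 and U on the +x side, so U = (34.30, 0.000). Since A1 is tangent to SU there, AU ⟂ SU, so A = U + (0, -9.2) = (34.30, -9.200). Since AP ⟂ PF (tangency), |AF| = √(9.2² + 22.8²) = 24.59 regardless of where P sits on A1. So F lies on both circle(S, 44.05) and circle(A, 24.59); the below-SU intersection is F = (28.95, -33.20). P is the foot of the tangent from F: P = (25.22, -10.70).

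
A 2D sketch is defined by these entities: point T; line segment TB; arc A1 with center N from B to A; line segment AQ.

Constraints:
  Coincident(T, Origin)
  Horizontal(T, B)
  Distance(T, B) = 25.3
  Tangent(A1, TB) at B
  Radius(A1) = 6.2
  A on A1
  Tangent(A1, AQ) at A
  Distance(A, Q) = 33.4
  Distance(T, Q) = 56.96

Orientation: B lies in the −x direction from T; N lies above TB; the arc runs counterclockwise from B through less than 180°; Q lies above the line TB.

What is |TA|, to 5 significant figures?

23.927

T is at the origin; T and B share the same y with |TB| = 25.3 and B on the −x side, so B = (-25.300, 0.0000). A1 meets TB tangentially, so NB is at right angles to TB, so N = B + (0, 6.2) = (-25.300, 6.2000). Since NA ⟂ AQ (tangency), |NQ| = √(6.2² + 33.4²) = 33.971 regardless of where A sits on A1. So Q lies on both circle(T, 56.96) and circle(N, 33.971); the above-TB intersection is Q = (-46.748, 32.544). A is the foot of the tangent from Q: A = (-21.287, 10.926).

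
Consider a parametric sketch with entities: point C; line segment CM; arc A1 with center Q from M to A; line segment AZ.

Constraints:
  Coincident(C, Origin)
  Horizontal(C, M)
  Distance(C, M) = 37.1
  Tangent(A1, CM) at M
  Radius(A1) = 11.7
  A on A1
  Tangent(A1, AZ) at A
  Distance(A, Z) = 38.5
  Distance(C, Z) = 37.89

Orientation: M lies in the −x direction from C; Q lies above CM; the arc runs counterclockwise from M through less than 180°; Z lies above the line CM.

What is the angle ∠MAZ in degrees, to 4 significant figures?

151.7°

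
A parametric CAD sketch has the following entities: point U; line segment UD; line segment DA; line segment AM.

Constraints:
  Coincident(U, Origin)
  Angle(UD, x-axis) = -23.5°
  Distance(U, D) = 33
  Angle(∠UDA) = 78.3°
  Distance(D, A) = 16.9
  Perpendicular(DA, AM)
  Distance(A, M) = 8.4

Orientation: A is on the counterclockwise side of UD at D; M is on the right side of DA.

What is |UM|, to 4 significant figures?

41.97

U is at the origin; UD runs at -23.5° with length 33.0, so D = 33.0·(cos -23.5°, sin -23.5°) = (30.26, -13.16). ∠UDA = 78.3°, so DA runs at -23.5° + (180° − 78.3°) = 78.20° from the x-axis; with |DA| = 16.9, A = D + 16.9·(cos 78.20°, sin 78.20°) = (33.72, 3.384). The perpendicularity gives AM at right angles to DA; with |AM| = 8.4 on the right of DA, M = A + 8.4·(0.9789, -0.2045) = (41.94, 1.666). Then |UM| = |M − U| = 41.97.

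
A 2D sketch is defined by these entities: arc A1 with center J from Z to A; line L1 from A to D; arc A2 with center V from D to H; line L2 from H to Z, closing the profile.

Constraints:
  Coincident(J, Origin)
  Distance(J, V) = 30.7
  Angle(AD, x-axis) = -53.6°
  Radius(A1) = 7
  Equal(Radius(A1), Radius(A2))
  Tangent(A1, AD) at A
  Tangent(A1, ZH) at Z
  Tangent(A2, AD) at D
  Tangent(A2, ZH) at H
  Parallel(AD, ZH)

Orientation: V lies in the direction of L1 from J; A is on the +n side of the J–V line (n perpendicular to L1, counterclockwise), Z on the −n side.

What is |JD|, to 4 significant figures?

31.49

Tangency of A1 to both parallel lines with radius 7.0 puts A and Z at J ± 7.0·n: A = (5.634, 4.154), Z = (-5.634, -4.154). Equal radii place D and H the same way about V: D = V + 7.0·n = (23.85, -20.56), H = V − 7.0·n = (12.58, -28.86). Then |JD| = |D − J| = 31.49.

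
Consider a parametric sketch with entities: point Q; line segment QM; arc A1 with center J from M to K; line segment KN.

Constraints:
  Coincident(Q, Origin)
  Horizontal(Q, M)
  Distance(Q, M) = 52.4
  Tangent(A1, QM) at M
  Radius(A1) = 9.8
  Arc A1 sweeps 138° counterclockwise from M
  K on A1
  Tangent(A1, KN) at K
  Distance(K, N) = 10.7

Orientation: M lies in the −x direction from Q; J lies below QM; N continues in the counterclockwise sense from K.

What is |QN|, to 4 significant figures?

56.47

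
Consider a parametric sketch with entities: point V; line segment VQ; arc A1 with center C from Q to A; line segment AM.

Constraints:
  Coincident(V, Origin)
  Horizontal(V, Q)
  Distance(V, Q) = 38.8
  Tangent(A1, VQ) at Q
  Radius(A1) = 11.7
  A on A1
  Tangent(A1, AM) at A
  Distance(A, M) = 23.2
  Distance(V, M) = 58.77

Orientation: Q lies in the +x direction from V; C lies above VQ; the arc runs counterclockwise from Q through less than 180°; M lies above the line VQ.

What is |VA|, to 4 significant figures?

52.18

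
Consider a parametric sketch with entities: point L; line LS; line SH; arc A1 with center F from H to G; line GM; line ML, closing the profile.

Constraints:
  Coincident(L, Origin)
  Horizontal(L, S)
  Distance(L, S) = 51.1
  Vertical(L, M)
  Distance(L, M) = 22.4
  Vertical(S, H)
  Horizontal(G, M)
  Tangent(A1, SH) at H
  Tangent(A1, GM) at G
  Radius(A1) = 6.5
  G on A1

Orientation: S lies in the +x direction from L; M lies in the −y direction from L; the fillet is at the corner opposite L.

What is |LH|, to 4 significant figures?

53.52

The virtual corner opposite L is at (51.10, -22.40). The tangent condition forces FH to be normal to SH and since A1 is tangent to GM there, FG ⟂ GM, with radius 6.5, so the center F sits 6.5 in from both sides at F = (44.60, -15.90). That places the tangent points at H = (51.10, -15.90) on SH and G = (44.60, -22.40) on GM. Then |LH| = |H − L| = 53.52.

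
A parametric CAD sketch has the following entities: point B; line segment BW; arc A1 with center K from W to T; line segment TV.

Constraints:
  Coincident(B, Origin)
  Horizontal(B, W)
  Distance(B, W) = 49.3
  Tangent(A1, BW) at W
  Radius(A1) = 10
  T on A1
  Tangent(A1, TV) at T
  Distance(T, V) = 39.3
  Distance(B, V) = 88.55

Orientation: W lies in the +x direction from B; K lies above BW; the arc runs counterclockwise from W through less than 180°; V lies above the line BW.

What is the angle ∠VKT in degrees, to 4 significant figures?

75.72°

Checks: ∠(KW, WB) = 90.00° ✓; |KT| = 10.00 ✓; ∠(KT, TV) = 90.00° ✓; |TV| = 39.30 ✓; |BV| = 88.55 ✓.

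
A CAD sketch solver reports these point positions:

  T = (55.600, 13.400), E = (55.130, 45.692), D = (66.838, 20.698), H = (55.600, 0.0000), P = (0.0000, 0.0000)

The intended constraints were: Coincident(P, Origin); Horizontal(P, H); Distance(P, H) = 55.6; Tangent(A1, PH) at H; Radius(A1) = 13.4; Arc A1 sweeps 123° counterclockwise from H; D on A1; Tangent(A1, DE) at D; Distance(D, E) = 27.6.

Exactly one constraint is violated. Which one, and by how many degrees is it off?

Tangent(A1, DE) at D — off by 7.90°.

P = (0.00, 0.00) ✓; P.y = 0.00, H.y = 0.00 ✓; |PH| = 55.60 ✓; ∠(TH, HP) = 90.00° ✓; |TH| = 13.40 ✓; bearing(T→D) − bearing(T→H) = 123.0° ✓; |TD| = 13.40 ✓; ∠(TD, DE) = 97.90° ✗; |DE| = 27.60 ✓.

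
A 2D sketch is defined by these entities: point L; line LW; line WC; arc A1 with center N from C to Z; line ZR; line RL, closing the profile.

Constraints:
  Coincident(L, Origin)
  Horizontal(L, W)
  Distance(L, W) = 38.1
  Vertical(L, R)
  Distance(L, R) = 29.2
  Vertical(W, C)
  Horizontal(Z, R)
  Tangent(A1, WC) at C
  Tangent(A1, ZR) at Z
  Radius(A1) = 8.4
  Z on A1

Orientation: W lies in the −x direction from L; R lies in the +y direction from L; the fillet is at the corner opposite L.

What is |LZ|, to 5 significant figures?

41.650

The virtual corner opposite L is at (-38.100, 29.200). Tangency of A1 to WC means the radius NC is perpendicular to WC and tangency of A1 to ZR means the radius NZ is perpendicular to ZR, with radius 8.4, so the center N sits 8.4 in from both sides at N = (-29.700, 20.800). That places the tangent points at C = (-38.100, 20.800) on WC and Z = (-29.700, 29.200) on ZR. Then |LZ| = |Z − L| = 41.650.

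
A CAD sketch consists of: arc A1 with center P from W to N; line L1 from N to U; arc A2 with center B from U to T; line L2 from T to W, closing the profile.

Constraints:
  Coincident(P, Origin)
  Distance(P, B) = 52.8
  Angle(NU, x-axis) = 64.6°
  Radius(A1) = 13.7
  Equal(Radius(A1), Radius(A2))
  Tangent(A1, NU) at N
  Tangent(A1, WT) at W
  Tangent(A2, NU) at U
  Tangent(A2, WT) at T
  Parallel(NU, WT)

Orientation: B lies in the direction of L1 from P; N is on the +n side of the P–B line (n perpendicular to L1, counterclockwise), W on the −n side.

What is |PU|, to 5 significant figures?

54.548

The slot axis is L1's direction at 64.6°, so u = (cos 64.6°, sin 64.6°) = (0.42894, 0.90334) and n = (−sin 64.6°, cos 64.6°) = (-0.90334, 0.42894). P is at the origin and B lies 52.8 along u from P, so B = 52.8·u = (22.648, 47.696). Tangency of A1 to both parallel lines with radius 13.7 puts N and W at P ± 13.7·n: N = (-12.376, 5.8764), W = (12.376, -5.8764). Equal radii place U and T the same way about B: U = B + 13.7·n = (10.272, 53.573), T = B − 13.7·n = (35.023, 41.820). Then |PU| = |U − P| = 54.548.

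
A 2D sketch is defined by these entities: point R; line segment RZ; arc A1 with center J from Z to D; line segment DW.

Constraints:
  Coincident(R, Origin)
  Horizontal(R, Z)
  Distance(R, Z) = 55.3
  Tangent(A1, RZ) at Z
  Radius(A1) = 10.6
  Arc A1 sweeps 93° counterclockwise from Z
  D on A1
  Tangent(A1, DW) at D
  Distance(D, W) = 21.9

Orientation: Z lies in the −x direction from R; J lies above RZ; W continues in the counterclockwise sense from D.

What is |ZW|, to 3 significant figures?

34.3

R is at the origin; R and Z share the same y with |RZ| = 55.3 and Z on the −x side, so Z = (-55.3, 0.00). The tangent condition forces JZ to be normal to RZ, so J = Z + (0, 10.6) = (-55.3, 10.6). On A1, Z sits at bearing -90° from J; a 93° counterclockwise sweep puts D at bearing 3°, so D = J + 10.6·(cos 3°, sin 3°) = (-44.7, 11.2). Tangency of A1 to DW means the radius JD is perpendicular to DW, so DW runs along (−sin 3°, cos 3°); with |DW| = 21.9, W = (-45.9, 33.0). Then |ZW| = |W − Z| = 34.3.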